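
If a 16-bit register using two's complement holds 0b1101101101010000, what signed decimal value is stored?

MSB is 1, so the value is negative.
Invert: 0010010010101111. Add 1: 0010010010110000 = 9392. So the value is −9392.

-9392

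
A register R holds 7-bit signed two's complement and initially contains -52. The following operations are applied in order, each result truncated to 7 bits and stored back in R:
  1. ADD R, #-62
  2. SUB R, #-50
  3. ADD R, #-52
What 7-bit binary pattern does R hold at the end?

0001100

Start: R = -52 = 1001100.
R = -52 + (-62) = -114; wraps to 14 = 0001110
R = 14 − (-50) = 64; wraps to -64 = 1000000
R = -64 + (-52) = -116; wraps to 12 = 0001100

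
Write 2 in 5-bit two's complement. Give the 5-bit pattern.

00010

2 is non-negative, so write it directly in 5 bits: 00010.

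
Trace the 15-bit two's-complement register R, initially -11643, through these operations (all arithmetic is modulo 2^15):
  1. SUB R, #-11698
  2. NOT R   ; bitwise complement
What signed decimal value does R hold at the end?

-56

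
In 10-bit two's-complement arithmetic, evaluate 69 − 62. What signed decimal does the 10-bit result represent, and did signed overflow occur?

7; no overflow

69 → 0001000101
62 → 0000111110
Subtract via negate-and-add: invert 0000111110 + 1 = 1111000010 (i.e. -62).
  0001000101
+ 1111000010
= 0000000111  (discard carry-out 1)
Result 0000000111: MSB = 0 → value 7.
Addends (after negating the subtrahend) have opposite signs, so signed overflow cannot occur.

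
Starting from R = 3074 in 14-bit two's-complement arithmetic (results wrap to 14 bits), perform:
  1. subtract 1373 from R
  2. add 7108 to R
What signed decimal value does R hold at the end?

-7575

Start: R = 3074 = 00110000000010.
R = 3074 − 1373 = 1701 = 00011010100101
R = 1701 + 7108 = 8809; wraps to -7575 = 10001001101001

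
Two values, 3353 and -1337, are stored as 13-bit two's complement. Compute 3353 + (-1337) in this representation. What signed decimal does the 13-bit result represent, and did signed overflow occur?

3353 → 0110100011001
-1337 → 1101011000111
  0110100011001
+ 1101011000111
= 0011111100000  (discard carry-out 1)
Result 0011111100000: MSB = 0 → value 2016.
Addends have opposite signs, so signed overflow cannot occur.

2016; no overflow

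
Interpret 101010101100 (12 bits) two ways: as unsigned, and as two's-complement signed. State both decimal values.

Unsigned: 101010101100 = 2732.
Signed: MSB=1 → 2732 − 4096 = -1364.

unsigned = 2732, signed = -1364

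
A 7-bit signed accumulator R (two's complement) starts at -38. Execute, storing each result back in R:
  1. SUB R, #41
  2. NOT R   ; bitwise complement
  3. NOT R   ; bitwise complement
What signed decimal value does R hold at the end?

49

Start: R = -38 = 1011010.
R = -38 − 41 = -79; wraps to 49 = 0110001
R = NOT 0110001 = 1001110 = -50
R = NOT 1001110 = 0110001 = 49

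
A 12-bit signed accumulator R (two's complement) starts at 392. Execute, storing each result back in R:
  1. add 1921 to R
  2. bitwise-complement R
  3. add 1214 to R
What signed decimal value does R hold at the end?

-1100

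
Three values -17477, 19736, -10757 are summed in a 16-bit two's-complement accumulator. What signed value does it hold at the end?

-8498

-17477 + 19736 = 2259 (0000100011010011)
2259 + (-10757) = -8498 (1101111011001110)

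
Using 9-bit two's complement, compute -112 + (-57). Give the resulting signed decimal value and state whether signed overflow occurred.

-169; no overflow

-112 → 110010000
-57 → 111000111
  110010000
+ 111000111
= 101010111  (discard carry-out 1)
Result 101010111: MSB = 1 → 343 − 512 = -169.
Both addends are negative and so is the stored result: no signed overflow.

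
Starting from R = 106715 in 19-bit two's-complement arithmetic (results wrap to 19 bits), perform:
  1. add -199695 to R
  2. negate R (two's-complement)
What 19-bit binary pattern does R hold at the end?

0010110101100110100

Start: R = 106715 = 0011010000011011011.
R = 106715 + (-199695) = -92980 = 1101001010011001100
R = −(-92980) = 92980 = 0010110101100110100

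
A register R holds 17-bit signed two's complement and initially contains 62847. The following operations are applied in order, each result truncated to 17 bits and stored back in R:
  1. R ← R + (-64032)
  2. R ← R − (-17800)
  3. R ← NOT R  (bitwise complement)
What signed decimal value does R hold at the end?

-16616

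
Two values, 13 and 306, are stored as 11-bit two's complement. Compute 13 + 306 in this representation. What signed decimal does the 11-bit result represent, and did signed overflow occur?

319; no overflow

13 → 00000001101
306 → 00100110010
  00000001101
+ 00100110010
= 00100111111
Result 00100111111: MSB = 0 → value 319.
Both addends are non-negative and so is the stored result: no signed overflow.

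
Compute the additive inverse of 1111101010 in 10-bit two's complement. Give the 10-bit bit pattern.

0000010110

Invert: 0000010101. Add 1: 0000010110.
Check: 1111101010 = -22, 0000010110 = 22.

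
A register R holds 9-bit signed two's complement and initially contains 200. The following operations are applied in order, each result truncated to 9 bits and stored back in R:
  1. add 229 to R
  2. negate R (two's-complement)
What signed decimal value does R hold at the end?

Start: R = 200 = 011001000.
R = 200 + 229 = 429; wraps to -83 = 110101101
R = −(-83) = 83 = 001010011

83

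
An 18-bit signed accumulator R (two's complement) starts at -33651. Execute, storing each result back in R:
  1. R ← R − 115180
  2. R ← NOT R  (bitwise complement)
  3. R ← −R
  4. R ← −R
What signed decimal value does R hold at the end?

-113314

Start: R = -33651 = 110111110010001101.
R = -33651 − 115180 = -148831; wraps to 113313 = 011011101010100001
R = NOT 011011101010100001 = 100100010101011110 = -113314
R = −(-113314) = 113314 = 011011101010100010
R = −(113314) = -113314 = 100100010101011110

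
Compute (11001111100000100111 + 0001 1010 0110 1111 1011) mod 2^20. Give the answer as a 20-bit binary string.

11101001111100100010

  11001111100000100111
+ 00011010011011111011
= 11101001111100100010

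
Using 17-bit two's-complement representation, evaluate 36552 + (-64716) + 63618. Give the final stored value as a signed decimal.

36552 + (-64716) = -28164 (11001000111111100)
-28164 + 63618 = 35454 (01000101001111110)

35454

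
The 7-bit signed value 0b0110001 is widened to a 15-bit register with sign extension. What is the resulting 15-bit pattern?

000000000110001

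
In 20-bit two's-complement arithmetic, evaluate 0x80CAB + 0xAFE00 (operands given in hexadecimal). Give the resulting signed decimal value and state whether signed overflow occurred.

199339; overflow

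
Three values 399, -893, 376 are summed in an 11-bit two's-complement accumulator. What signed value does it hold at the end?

399 + (-893) = -494 (11000010010)
-494 + 376 = -118 (11110001010)

-118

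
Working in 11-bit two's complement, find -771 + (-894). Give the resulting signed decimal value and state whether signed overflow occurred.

-771 → 10011111101
-894 → 10010000010
  10011111101
+ 10010000010
= 00101111111  (discard carry-out 1)
Result 00101111111: MSB = 0 → value 383.
Both addends are negative but the stored result is non-negative: signed overflow. The true value -771 + (-894) = -1665 lies outside [-1024, 1023].

383; overflow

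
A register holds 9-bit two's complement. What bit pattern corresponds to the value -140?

101110100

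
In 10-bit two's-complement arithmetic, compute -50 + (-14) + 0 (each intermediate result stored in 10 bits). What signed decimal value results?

-64

-50 + (-14) = -64 (1111000000)
-64 + 0 = -64 (1111000000)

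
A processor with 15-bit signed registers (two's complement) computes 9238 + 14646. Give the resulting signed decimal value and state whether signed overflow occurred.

-8884; overflow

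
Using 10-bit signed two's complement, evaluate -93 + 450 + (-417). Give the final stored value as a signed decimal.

-60

-93 + 450 = 357 (0101100101)
357 + (-417) = -60 (1111000100)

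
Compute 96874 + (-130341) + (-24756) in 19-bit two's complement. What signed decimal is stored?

-58223

96874 + (-130341) = -33467 (1110111110101000101)
-33467 + (-24756) = -58223 (1110001110010010001)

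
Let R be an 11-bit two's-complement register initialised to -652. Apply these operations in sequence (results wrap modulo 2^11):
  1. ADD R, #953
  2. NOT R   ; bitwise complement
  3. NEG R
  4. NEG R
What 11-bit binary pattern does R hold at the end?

11011010010

Start: R = -652 = 10101110100.
R = -652 + 953 = 301 = 00100101101
R = NOT 00100101101 = 11011010010 = -302
R = −(-302) = 302 = 00100101110
R = −(302) = -302 = 11011010010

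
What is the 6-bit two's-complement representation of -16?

|-16| = 16 = 010000 in 6 bits.
Invert the bits: 101111. Add 1: 110000.
Check: 110000 reads as 48 − 64 = -16.

110000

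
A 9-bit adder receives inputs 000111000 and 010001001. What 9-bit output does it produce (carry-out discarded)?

011000001

  000111000
+ 010001001
= 011000001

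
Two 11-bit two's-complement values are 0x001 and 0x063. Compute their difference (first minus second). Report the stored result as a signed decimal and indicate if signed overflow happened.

-98; no overflow

0x001 = 00000000001 = 1 (signed)
0x063 = 00001100011 = 99 (signed)
Subtract via negate-and-add: invert 00001100011 + 1 = 11110011101 (i.e. -99).
  00000000001
+ 11110011101
= 11110011110
Result 11110011110: MSB = 1 → 1950 − 2048 = -98.
Addends (after negating the subtrahend) have opposite signs, so signed overflow cannot occur.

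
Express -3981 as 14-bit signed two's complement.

|-3981| = 3981 = 00111110001101 in 14 bits.
Invert the bits: 11000001110010. Add 1: 11000001110011.
Check: 11000001110011 reads as 12403 − 16384 = -3981.

11000001110011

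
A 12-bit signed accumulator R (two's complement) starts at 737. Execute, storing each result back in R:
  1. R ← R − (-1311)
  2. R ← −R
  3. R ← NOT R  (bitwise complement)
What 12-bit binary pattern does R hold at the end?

Start: R = 737 = 001011100001.
R = 737 − (-1311) = 2048; wraps to -2048 = 100000000000
R = −(-2048) = 2048; wraps to -2048 = 100000000000
R = NOT 100000000000 = 011111111111 = 2047

011111111111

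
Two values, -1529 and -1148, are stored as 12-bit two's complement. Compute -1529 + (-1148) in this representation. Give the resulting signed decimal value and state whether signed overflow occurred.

-1529 → 101000000111
-1148 → 101110000100
  101000000111
+ 101110000100
= 010110001011  (discard carry-out 1)
Result 010110001011: MSB = 0 → value 1419.
Both addends are negative but the stored result is non-negative: signed overflow. The true value -1529 + (-1148) = -2677 lies outside [-2048, 2047].

1419; overflow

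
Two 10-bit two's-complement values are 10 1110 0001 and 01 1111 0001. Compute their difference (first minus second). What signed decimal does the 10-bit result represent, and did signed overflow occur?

10 1110 0001 → 1011100001 = -287 (signed)
01 1111 0001 → 0111110001 = 497 (signed)
Subtract via negate-and-add: invert 0111110001 + 1 = 1000001111 (i.e. -497).
  1011100001
+ 1000001111
= 0011110000  (discard carry-out 1)
Result 0011110000: MSB = 0 → value 240.
Both addends (after negating the subtrahend) are negative but the stored result is non-negative: signed overflow. The true value -287 − 497 = -784 lies outside [-512, 511].

240; overflow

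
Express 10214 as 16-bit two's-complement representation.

0010011111100110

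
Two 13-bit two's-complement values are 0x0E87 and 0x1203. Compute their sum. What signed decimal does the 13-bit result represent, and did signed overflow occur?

0x0E87 = 0111010000111 = 3719 (signed)
0x1203 = 1001000000011 = -3581 (signed)
  0111010000111
+ 1001000000011
= 0000010001010  (discard carry-out 1)
Result 0000010001010: MSB = 0 → value 138.
Addends have opposite signs, so signed overflow cannot occur.

138; no overflow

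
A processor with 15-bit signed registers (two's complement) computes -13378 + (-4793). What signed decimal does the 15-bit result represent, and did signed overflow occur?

14597; overflow

-13378 → 100101110111110
-4793 → 110110101000111
  100101110111110
+ 110110101000111
= 011100100000101  (discard carry-out 1)
Result 011100100000101: MSB = 0 → value 14597.
Both addends are negative but the stored result is non-negative: signed overflow. The true value -13378 + (-4793) = -18171 lies outside [-16384, 16383].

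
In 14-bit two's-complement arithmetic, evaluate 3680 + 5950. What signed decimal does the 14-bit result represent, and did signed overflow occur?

-6754; overflow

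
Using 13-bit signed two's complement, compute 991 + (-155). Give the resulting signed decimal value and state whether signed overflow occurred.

991 → 0001111011111
-155 → 1111101100101
  0001111011111
+ 1111101100101
= 0001101000100  (discard carry-out 1)
Result 0001101000100: MSB = 0 → value 836.
Addends have opposite signs, so signed overflow cannot occur.

836; no overflow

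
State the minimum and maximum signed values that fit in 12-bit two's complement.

min = -2048, max = 2047

Minimum: −2^11 = -2048.
Maximum: 2^11 − 1 = 2047.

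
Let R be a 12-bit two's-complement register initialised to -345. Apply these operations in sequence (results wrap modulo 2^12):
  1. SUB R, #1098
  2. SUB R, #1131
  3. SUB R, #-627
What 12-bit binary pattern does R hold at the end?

100001100101

Start: R = -345 = 111010100111.
R = -345 − 1098 = -1443 = 101001011101
R = -1443 − 1131 = -2574; wraps to 1522 = 010111110010
R = 1522 − (-627) = 2149; wraps to -1947 = 100001100101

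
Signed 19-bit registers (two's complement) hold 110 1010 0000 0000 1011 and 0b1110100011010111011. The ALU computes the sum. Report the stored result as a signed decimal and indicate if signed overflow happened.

110 1010 0000 0000 1011 → 1101010000000001011 = -90101 (signed)
0b1110100011010111011 → 1110100011010111011 = -47429 (signed)
  1101010000000001011
+ 1110100011010111011
= 1011110011011000110  (discard carry-out 1)
Result 1011110011011000110: MSB = 1 → 386758 − 524288 = -137530.
Both addends are negative and so is the stored result: no signed overflow.

-137530; no overflow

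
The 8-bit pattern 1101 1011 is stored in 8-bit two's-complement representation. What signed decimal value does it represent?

MSB is 1, so the value is negative.
Unsigned reading: 219. Subtract 2^8 = 256: 219 − 256 = -37.

-37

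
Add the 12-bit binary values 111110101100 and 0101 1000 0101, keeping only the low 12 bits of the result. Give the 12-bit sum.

  111110101100
+ 010110000101
= 010100110001  (discard carry-out 1)

010100110001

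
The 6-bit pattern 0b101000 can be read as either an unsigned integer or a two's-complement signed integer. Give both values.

Unsigned: 101000 = 40.
Signed: MSB=1 → 40 − 64 = -24.

unsigned = 40, signed = -24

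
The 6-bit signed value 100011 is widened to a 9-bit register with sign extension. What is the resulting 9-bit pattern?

MSB of 100011 is 1; replicate it into the new high bits.
111|100011 → 111100011 (still -29).

111100011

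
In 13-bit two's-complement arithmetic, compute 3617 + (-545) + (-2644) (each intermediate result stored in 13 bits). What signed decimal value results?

3617 + (-545) = 3072 (0110000000000)
3072 + (-2644) = 428 (0000110101100)

428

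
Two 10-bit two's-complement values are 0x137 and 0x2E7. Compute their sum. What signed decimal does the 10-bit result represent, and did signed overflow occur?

0x137 = 0100110111 = 311 (signed)
0x2E7 = 1011100111 = -281 (signed)
  0100110111
+ 1011100111
= 0000011110  (discard carry-out 1)
Result 0000011110: MSB = 0 → value 30.
Addends have opposite signs, so signed overflow cannot occur.

30; no overflow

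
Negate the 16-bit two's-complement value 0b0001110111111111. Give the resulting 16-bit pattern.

1110001000000001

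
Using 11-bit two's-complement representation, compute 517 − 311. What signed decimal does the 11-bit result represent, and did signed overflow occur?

517 → 01000000101
311 → 00100110111
Subtract via negate-and-add: invert 00100110111 + 1 = 11011001001 (i.e. -311).
  01000000101
+ 11011001001
= 00011001110  (discard carry-out 1)
Result 00011001110: MSB = 0 → value 206.
Addends (after negating the subtrahend) have opposite signs, so signed overflow cannot occur.

206; no overflow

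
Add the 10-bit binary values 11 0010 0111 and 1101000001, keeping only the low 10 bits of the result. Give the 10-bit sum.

1001101000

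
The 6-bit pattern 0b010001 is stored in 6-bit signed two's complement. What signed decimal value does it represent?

MSB is 0, so the value is non-negative: 010001 = 17.

17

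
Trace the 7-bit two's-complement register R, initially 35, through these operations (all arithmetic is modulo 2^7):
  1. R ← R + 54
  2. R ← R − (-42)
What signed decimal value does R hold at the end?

3

Start: R = 35 = 0100011.
R = 35 + 54 = 89; wraps to -39 = 1011001
R = -39 − (-42) = 3 = 0000011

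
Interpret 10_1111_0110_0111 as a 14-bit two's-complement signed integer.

MSB is 1, so the value is negative.
Unsigned reading: 12135. Subtract 2^14 = 16384: 12135 − 16384 = -4249.

-4249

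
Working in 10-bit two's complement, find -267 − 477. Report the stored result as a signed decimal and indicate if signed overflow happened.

280; overflow

-267 → 1011110101
477 → 0111011101
Subtract via negate-and-add: invert 0111011101 + 1 = 1000100011 (i.e. -477).
  1011110101
+ 1000100011
= 0100011000  (discard carry-out 1)
Result 0100011000: MSB = 0 → value 280.
Both addends (after negating the subtrahend) are negative but the stored result is non-negative: signed overflow. The true value -267 − 477 = -744 lies outside [-512, 511].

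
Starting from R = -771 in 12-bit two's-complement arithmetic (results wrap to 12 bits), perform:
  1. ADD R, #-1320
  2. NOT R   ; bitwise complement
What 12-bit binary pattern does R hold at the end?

100000101010

Start: R = -771 = 110011111101.
R = -771 + (-1320) = -2091; wraps to 2005 = 011111010101
R = NOT 011111010101 = 100000101010 = -2006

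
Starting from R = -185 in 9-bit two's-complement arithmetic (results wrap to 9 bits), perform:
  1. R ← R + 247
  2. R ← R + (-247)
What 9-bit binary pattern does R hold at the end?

101000111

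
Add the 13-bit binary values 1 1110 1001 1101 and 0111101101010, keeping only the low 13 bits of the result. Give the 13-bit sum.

0111000000111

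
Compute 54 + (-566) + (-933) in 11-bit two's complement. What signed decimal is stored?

54 + (-566) = -512 (11000000000)
-512 + (-933) = -1445 → wraps to 603 (01001011011)

603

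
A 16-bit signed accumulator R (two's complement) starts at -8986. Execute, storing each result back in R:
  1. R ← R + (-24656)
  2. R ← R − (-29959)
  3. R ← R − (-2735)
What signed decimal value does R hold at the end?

Start: R = -8986 = 1101110011100110.
R = -8986 + (-24656) = -33642; wraps to 31894 = 0111110010010110
R = 31894 − (-29959) = 61853; wraps to -3683 = 1111000110011101
R = -3683 − (-2735) = -948 = 1111110001001100

-948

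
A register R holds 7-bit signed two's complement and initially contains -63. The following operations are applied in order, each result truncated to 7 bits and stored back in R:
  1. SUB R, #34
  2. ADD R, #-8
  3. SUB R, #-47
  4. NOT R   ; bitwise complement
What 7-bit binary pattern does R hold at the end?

Start: R = -63 = 1000001.
R = -63 − 34 = -97; wraps to 31 = 0011111
R = 31 + (-8) = 23 = 0010111
R = 23 − (-47) = 70; wraps to -58 = 1000110
R = NOT 1000110 = 0111001 = 57

0111001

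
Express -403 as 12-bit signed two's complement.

111001101101

|-403| = 403 = 000110010011 in 12 bits.
Invert the bits: 111001101100. Add 1: 111001101101.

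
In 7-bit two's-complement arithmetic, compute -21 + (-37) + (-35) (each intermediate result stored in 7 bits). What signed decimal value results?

35

-21 + (-37) = -58 (1000110)
-58 + (-35) = -93 → wraps to 35 (0100011)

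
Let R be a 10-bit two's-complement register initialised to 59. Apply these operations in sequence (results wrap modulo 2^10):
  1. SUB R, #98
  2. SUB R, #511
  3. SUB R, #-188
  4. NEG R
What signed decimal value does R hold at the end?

362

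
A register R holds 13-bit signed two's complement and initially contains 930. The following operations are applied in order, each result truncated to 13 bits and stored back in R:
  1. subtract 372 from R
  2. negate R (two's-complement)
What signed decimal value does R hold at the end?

-558

Start: R = 930 = 0001110100010.
R = 930 − 372 = 558 = 0001000101110
R = −(558) = -558 = 1110111010010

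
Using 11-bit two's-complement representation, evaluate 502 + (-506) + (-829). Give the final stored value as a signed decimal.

-833

502 + (-506) = -4 (11111111100)
-4 + (-829) = -833 (10010111111)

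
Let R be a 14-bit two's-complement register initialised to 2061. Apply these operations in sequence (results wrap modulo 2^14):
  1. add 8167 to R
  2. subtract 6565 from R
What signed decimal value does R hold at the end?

Start: R = 2061 = 00100000001101.
R = 2061 + 8167 = 10228; wraps to -6156 = 10011111110100
R = -6156 − 6565 = -12721; wraps to 3663 = 00111001001111

3663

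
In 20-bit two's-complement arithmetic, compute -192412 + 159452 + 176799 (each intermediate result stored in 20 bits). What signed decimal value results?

143839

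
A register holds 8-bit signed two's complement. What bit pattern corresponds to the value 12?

12 is non-negative, so write it directly in 8 bits: 00001100.

00001100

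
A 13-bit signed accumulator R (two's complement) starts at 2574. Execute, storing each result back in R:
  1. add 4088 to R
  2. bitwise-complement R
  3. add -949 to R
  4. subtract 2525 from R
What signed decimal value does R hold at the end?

Start: R = 2574 = 0101000001110.
R = 2574 + 4088 = 6662; wraps to -1530 = 1101000000110
R = NOT 1101000000110 = 0010111111001 = 1529
R = 1529 + (-949) = 580 = 0001001000100
R = 580 − 2525 = -1945 = 1100001100111

-1945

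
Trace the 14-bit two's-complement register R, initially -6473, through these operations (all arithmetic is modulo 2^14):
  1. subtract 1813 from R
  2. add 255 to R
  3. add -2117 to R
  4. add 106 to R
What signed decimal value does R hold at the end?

6342

Start: R = -6473 = 10011010110111.
R = -6473 − 1813 = -8286; wraps to 8098 = 01111110100010
R = 8098 + 255 = 8353; wraps to -8031 = 10000010100001
R = -8031 + (-2117) = -10148; wraps to 6236 = 01100001011100
R = 6236 + 106 = 6342 = 01100011000110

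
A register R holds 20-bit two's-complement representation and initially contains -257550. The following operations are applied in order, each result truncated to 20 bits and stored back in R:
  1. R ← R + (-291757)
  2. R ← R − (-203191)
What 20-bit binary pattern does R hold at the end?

10101011011111111100

Start: R = -257550 = 11000001000111110010.
R = -257550 + (-291757) = -549307; wraps to 499269 = 01111001111001000101
R = 499269 − (-203191) = 702460; wraps to -346116 = 10101011011111111100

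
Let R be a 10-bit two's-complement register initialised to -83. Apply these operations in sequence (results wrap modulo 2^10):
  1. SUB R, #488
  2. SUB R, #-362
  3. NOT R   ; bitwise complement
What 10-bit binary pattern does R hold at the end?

Start: R = -83 = 1110101101.
R = -83 − 488 = -571; wraps to 453 = 0111000101
R = 453 − (-362) = 815; wraps to -209 = 1100101111
R = NOT 1100101111 = 0011010000 = 208

0011010000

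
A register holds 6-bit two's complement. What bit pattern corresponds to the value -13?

110011

|-13| = 13 = 001101 in 6 bits.
Invert the bits: 110010. Add 1: 110011.
Check: 110011 reads as 51 − 64 = -13.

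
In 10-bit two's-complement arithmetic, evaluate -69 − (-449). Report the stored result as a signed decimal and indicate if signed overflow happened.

-69 → 1110111011
-449 → 1000111111
Subtract via negate-and-add: invert 1000111111 + 1 = 0111000001 (i.e. 449).
  1110111011
+ 0111000001
= 0101111100  (discard carry-out 1)
Result 0101111100: MSB = 0 → value 380.
Addends (after negating the subtrahend) have opposite signs, so signed overflow cannot occur.

380; no overflow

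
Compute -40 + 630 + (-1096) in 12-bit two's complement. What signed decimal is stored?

-506

-40 + 630 = 590 (001001001110)
590 + (-1096) = -506 (111000000110)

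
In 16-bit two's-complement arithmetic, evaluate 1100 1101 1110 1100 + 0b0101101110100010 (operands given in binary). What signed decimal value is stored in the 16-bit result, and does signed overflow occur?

1100 1101 1110 1100 → 1100110111101100 = -12820 (signed)
0b0101101110100010 → 0101101110100010 = 23458 (signed)
  1100110111101100
+ 0101101110100010
= 0010100110001110  (discard carry-out 1)
Result 0010100110001110: MSB = 0 → value 10638.
Addends have opposite signs, so signed overflow cannot occur.

10638; no overflow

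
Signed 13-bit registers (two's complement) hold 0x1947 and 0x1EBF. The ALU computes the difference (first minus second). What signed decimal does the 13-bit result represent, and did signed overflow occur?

-1400; no overflow

0x1947 = 1100101000111 = -1721 (signed)
0x1EBF = 1111010111111 = -321 (signed)
Subtract via negate-and-add: invert 1111010111111 + 1 = 0000101000001 (i.e. 321).
  1100101000111
+ 0000101000001
= 1101010001000
Result 1101010001000: MSB = 1 → 6792 − 8192 = -1400.
Addends (after negating the subtrahend) have opposite signs, so signed overflow cannot occur.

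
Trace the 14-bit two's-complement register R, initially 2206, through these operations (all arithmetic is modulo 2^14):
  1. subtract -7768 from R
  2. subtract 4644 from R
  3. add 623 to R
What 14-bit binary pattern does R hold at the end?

01011101000001

Start: R = 2206 = 00100010011110.
R = 2206 − (-7768) = 9974; wraps to -6410 = 10011011110110
R = -6410 − 4644 = -11054; wraps to 5330 = 01010011010010
R = 5330 + 623 = 5953 = 01011101000001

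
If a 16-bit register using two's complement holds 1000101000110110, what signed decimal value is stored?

-30154

MSB is 1, so the value is negative.
Invert: 0111010111001001. Add 1: 0111010111001010 = 30154. So the value is −30154.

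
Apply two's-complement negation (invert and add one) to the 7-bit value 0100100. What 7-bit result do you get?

Invert: 1011011. Add 1: 1011100.

1011100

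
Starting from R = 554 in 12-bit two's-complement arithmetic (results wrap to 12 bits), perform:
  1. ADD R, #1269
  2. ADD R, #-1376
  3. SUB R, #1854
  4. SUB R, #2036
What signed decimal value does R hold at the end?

Start: R = 554 = 001000101010.
R = 554 + 1269 = 1823 = 011100011111
R = 1823 + (-1376) = 447 = 000110111111
R = 447 − 1854 = -1407 = 101010000001
R = -1407 − 2036 = -3443; wraps to 653 = 001010001101

653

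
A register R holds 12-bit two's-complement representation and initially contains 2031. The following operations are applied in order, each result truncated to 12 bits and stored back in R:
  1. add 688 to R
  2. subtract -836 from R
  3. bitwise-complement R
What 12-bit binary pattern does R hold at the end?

001000011100

Start: R = 2031 = 011111101111.
R = 2031 + 688 = 2719; wraps to -1377 = 101010011111
R = -1377 − (-836) = -541 = 110111100011
R = NOT 110111100011 = 001000011100 = 540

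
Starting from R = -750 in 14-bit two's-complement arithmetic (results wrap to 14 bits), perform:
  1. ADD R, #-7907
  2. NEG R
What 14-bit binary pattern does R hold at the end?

Start: R = -750 = 11110100010010.
R = -750 + (-7907) = -8657; wraps to 7727 = 01111000101111
R = −(7727) = -7727 = 10000111010001

10000111010001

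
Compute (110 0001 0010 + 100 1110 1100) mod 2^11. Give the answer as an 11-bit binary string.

  11000010010
+ 10011101100
= 01011111110  (discard carry-out 1)

01011111110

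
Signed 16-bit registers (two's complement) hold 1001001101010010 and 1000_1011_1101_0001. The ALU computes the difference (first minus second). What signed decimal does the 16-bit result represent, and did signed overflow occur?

1921; no overflow

1001001101010010 = -27822 (signed)
1000_1011_1101_0001 → 1000101111010001 = -29743 (signed)
Subtract via negate-and-add: invert 1000101111010001 + 1 = 0111010000101111 (i.e. 29743).
  1001001101010010
+ 0111010000101111
= 0000011110000001  (discard carry-out 1)
Result 0000011110000001: MSB = 0 → value 1921.
Addends (after negating the subtrahend) have opposite signs, so signed overflow cannot occur.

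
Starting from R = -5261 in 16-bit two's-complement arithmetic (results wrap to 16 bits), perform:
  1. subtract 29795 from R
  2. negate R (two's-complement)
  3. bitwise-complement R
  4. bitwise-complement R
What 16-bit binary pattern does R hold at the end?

1000100011110000

Start: R = -5261 = 1110101101110011.
R = -5261 − 29795 = -35056; wraps to 30480 = 0111011100010000
R = −(30480) = -30480 = 1000100011110000
R = NOT 1000100011110000 = 0111011100001111 = 30479
R = NOT 0111011100001111 = 1000100011110000 = -30480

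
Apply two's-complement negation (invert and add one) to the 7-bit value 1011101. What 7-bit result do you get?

0100011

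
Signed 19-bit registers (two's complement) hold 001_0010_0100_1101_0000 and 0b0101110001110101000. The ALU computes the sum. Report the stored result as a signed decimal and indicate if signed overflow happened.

001_0010_0100_1101_0000 → 0010010010011010000 = 74960 (signed)
0b0101110001110101000 → 0101110001110101000 = 189352 (signed)
  0010010010011010000
+ 0101110001110101000
= 1000000100001111000
Result 1000000100001111000: MSB = 1 → 264312 − 524288 = -259976.
Both addends are non-negative but the stored result is negative: signed overflow. The true value 74960 + 189352 = 264312 lies outside [-262144, 262143].

-259976; overflow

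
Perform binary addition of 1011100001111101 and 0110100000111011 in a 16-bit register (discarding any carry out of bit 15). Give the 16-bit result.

  1011100001111101
+ 0110100000111011
= 0010000010111000  (discard carry-out 1)

0010000010111000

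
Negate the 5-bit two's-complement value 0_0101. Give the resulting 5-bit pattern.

Invert: 11010. Add 1: 11011.

11011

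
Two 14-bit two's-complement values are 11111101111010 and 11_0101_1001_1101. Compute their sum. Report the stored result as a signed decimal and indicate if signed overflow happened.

11111101111010 = -134 (signed)
11_0101_1001_1101 → 11010110011101 = -2659 (signed)
  11111101111010
+ 11010110011101
= 11010100010111  (discard carry-out 1)
Result 11010100010111: MSB = 1 → 13591 − 16384 = -2793.
Both addends are negative and so is the stored result: no signed overflow.

-2793; no overflow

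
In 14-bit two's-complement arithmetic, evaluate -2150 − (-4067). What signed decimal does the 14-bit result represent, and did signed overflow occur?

-2150 → 11011110011010
-4067 → 11000000011101
Subtract via negate-and-add: invert 11000000011101 + 1 = 00111111100011 (i.e. 4067).
  11011110011010
+ 00111111100011
= 00011101111101  (discard carry-out 1)
Result 00011101111101: MSB = 0 → value 1917.
Addends (after negating the subtrahend) have opposite signs, so signed overflow cannot occur.

1917; no overflow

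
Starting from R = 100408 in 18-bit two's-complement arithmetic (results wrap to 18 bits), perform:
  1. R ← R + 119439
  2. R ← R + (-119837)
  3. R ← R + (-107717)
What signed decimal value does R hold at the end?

Start: R = 100408 = 011000100000111000.
R = 100408 + 119439 = 219847; wraps to -42297 = 110101101011000111
R = -42297 + (-119837) = -162134; wraps to 100010 = 011000011010101010
R = 100010 + (-107717) = -7707 = 111110000111100101

-7707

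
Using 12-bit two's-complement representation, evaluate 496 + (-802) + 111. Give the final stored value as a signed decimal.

-195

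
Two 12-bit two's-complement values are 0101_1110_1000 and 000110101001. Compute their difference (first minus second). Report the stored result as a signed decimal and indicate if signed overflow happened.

0101_1110_1000 → 010111101000 = 1512 (signed)
000110101001 = 425 (signed)
Subtract via negate-and-add: invert 000110101001 + 1 = 111001010111 (i.e. -425).
  010111101000
+ 111001010111
= 010000111111  (discard carry-out 1)
Result 010000111111: MSB = 0 → value 1087.
Addends (after negating the subtrahend) have opposite signs, so signed overflow cannot occur.

1087; no overflow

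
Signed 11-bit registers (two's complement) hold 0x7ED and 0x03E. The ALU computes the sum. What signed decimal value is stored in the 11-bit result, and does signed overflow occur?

43; no overflow

0x7ED = 11111101101 = -19 (signed)
0x03E = 00000111110 = 62 (signed)
  11111101101
+ 00000111110
= 00000101011  (discard carry-out 1)
Result 00000101011: MSB = 0 → value 43.
Addends have opposite signs, so signed overflow cannot occur.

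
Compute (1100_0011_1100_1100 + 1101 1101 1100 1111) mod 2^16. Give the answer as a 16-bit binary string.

1010000110011011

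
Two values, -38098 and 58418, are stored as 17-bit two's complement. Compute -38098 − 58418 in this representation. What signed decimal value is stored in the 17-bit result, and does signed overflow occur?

34556; overflow

-38098 → 10110101100101110
58418 → 01110010000110010
Subtract via negate-and-add: invert 01110010000110010 + 1 = 10001101111001110 (i.e. -58418).
  10110101100101110
+ 10001101111001110
= 01000011011111100  (discard carry-out 1)
Result 01000011011111100: MSB = 0 → value 34556.
Both addends (after negating the subtrahend) are negative but the stored result is non-negative: signed overflow. The true value -38098 − 58418 = -96516 lies outside [-65536, 65535].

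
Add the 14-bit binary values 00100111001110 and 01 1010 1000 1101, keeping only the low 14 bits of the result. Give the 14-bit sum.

10010001011011

  00100111001110
+ 01101010001101
= 10010001011011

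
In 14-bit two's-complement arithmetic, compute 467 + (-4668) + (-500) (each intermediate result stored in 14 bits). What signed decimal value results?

-4701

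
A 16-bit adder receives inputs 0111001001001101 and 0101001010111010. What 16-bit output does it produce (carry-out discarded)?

1100010100000111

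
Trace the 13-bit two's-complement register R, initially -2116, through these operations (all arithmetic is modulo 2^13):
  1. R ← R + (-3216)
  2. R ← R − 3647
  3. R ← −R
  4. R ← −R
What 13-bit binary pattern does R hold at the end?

Start: R = -2116 = 1011110111100.
R = -2116 + (-3216) = -5332; wraps to 2860 = 0101100101100
R = 2860 − 3647 = -787 = 1110011101101
R = −(-787) = 787 = 0001100010011
R = −(787) = -787 = 1110011101101

1110011101101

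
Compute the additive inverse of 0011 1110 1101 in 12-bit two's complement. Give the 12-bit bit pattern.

Invert: 110000010010. Add 1: 110000010011.
Check: 001111101101 = 1005, 110000010011 = -1005.

110000010011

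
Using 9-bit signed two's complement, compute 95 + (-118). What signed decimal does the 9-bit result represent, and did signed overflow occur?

95 → 001011111
-118 → 110001010
  001011111
+ 110001010
= 111101001
Result 111101001: MSB = 1 → 489 − 512 = -23.
Addends have opposite signs, so signed overflow cannot occur.

-23; no overflow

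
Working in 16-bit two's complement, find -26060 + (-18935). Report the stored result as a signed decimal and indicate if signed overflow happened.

20541; overflow

-26060 → 1001101000110100
-18935 → 1011011000001001
  1001101000110100
+ 1011011000001001
= 0101000000111101  (discard carry-out 1)
Result 0101000000111101: MSB = 0 → value 20541.
Both addends are negative but the stored result is non-negative: signed overflow. The true value -26060 + (-18935) = -44995 lies outside [-32768, 32767].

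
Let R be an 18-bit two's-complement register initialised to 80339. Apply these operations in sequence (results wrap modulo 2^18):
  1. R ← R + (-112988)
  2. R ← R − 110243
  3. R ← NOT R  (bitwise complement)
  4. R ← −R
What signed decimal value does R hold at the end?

Start: R = 80339 = 010011100111010011.
R = 80339 + (-112988) = -32649 = 111000000001110111
R = -32649 − 110243 = -142892; wraps to 119252 = 011101000111010100
R = NOT 011101000111010100 = 100010111000101011 = -119253
R = −(-119253) = 119253 = 011101000111010101

119253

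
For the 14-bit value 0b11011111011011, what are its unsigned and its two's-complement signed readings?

unsigned = 14299, signed = -2085

Unsigned: 11011111011011 = 14299.
Signed: MSB=1 → 14299 − 16384 = -2085.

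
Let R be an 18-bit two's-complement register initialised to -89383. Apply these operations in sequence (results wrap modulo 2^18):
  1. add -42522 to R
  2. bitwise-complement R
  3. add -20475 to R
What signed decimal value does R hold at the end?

Start: R = -89383 = 101010001011011001.
R = -89383 + (-42522) = -131905; wraps to 130239 = 011111110010111111
R = NOT 011111110010111111 = 100000001101000000 = -130240
R = -130240 + (-20475) = -150715; wraps to 111429 = 011011001101000101

111429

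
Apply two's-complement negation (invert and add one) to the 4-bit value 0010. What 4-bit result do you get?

Invert: 1101. Add 1: 1110.
Check: 0010 = 2, 1110 = -2.

1110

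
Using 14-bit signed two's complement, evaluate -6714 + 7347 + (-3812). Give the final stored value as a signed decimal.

-6714 + 7347 = 633 (00001001111001)
633 + (-3812) = -3179 (11001110010101)

-3179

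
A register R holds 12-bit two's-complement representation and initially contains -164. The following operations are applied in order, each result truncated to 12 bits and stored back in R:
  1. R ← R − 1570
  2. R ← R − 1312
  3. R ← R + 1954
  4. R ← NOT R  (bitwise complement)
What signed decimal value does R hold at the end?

1091

Start: R = -164 = 111101011100.
R = -164 − 1570 = -1734 = 100100111010
R = -1734 − 1312 = -3046; wraps to 1050 = 010000011010
R = 1050 + 1954 = 3004; wraps to -1092 = 101110111100
R = NOT 101110111100 = 010001000011 = 1091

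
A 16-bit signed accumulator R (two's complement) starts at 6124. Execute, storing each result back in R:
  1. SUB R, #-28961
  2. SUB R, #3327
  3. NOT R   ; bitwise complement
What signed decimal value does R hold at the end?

-31759

Start: R = 6124 = 0001011111101100.
R = 6124 − (-28961) = 35085; wraps to -30451 = 1000100100001101
R = -30451 − 3327 = -33778; wraps to 31758 = 0111110000001110
R = NOT 0111110000001110 = 1000001111110001 = -31759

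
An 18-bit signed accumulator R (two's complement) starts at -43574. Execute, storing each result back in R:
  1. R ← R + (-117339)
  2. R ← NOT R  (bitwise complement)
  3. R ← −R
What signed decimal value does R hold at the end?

101232

Start: R = -43574 = 110101010111001010.
R = -43574 + (-117339) = -160913; wraps to 101231 = 011000101101101111
R = NOT 011000101101101111 = 100111010010010000 = -101232
R = −(-101232) = 101232 = 011000101101110000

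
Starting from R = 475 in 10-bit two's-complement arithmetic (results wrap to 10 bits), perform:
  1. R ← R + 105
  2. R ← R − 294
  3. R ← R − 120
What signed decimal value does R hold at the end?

166

Start: R = 475 = 0111011011.
R = 475 + 105 = 580; wraps to -444 = 1001000100
R = -444 − 294 = -738; wraps to 286 = 0100011110
R = 286 − 120 = 166 = 0010100110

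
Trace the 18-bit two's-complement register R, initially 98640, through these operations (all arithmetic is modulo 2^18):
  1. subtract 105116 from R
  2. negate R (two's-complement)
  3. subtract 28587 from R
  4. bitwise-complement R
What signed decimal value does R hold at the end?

22110

Start: R = 98640 = 011000000101010000.
R = 98640 − 105116 = -6476 = 111110011010110100
R = −(-6476) = 6476 = 000001100101001100
R = 6476 − 28587 = -22111 = 111010100110100001
R = NOT 111010100110100001 = 000101011001011110 = 22110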